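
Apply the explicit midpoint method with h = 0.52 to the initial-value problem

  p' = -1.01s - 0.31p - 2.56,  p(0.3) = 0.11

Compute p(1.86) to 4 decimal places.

-4.5278

Midpoint: k1 = f(s_n, p_n); k2 = f(s_n + h/2, p_n + (h/2)·k1); p_{n+1} = p_n + h·k2.
s=0.300000, p=0.110000:
  k1 = f(0.300000, 0.110000) = -2.897100
  k2 = f(0.560000, -0.643246) = -2.926194
  p ← 0.110000 + 0.52·(-2.926194) = -1.411621
s=0.820000, p=-1.411621:
  k1 = f(0.820000, -1.411621) = -2.950598
  k2 = f(1.080000, -2.178776) = -2.975379
  p ← -1.411621 + 0.52·(-2.975379) = -2.958818
s=1.340000, p=-2.958818:
  k1 = f(1.340000, -2.958818) = -2.996166
  k2 = f(1.600000, -3.737821) = -3.017275
  p ← -2.958818 + 0.52·(-3.017275) = -4.527801
p(1.86) ≈ -4.5278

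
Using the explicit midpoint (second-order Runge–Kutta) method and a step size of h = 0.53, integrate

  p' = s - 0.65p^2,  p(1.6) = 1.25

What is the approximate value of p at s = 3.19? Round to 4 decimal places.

Midpoint: k1 = f(s_n, p_n); k2 = f(s_n + h/2, p_n + (h/2)·k1); p_{n+1} = p_n + h·k2.
s=1.600000, p=1.250000:
  k1 = f(1.600000, 1.250000) = 0.584375
  k2 = f(1.865000, 1.404859) = 0.582141
  p ← 1.250000 + 0.53·0.582141 = 1.558535
s=2.130000, p=1.558535:
  k1 = f(2.130000, 1.558535) = 0.551131
  k2 = f(2.395000, 1.704584) = 0.506355
  p ← 1.558535 + 0.53·0.506355 = 1.826903
s=2.660000, p=1.826903:
  k1 = f(2.660000, 1.826903) = 0.490577
  k2 = f(2.925000, 1.956906) = 0.435838
  p ← 1.826903 + 0.53·0.435838 = 2.057897
p(3.19) ≈ 2.0579

2.0579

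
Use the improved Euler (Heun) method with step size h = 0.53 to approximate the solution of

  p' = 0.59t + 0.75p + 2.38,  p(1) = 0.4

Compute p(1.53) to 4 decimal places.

Heun: k1 = f(t_n, p_n); k2 = f(t_n + h, p_n + h·k1); p_{n+1} = p_n + (h/2)·(k1 + k2).
t=1.000000, p=0.400000:
  k1 = f(1.000000, 0.400000) = 3.270000
  k2 = f(1.530000, 2.133100) = 4.882525
  p ← 0.400000 + (0.53/2)·(3.270000 + 4.882525) = 2.560419
p(1.53) ≈ 2.5604

2.5604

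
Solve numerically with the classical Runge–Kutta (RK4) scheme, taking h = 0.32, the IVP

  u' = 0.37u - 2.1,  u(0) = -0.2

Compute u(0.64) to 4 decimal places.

RK4: k1 = f(x_n, u_n); k2 = f(x_n + h/2, u_n + (h/2)·k1); k3 = f(x_n + h/2, u_n + (h/2)·k2); k4 = f(x_n + h, u_n + h·k3); u_{n+1} = u_n + (h/6)·(k1 + 2k2 + 2k3 + k4).
x=0.000000, u=-0.200000:
  k1 = f(0.000000, -0.200000) = -2.174000
  k2 = f(0.160000, -0.547840) = -2.302701
  k3 = f(0.160000, -0.568432) = -2.310320
  k4 = f(0.320000, -0.939302) = -2.447542
  u ← -0.200000 + (0.32/6)·(k1 + 2k2 + 2k3 + k4) = -0.938538
x=0.320000, u=-0.938538:
  k1 = f(0.320000, -0.938538) = -2.447259
  k2 = f(0.480000, -1.330099) = -2.592137
  k3 = f(0.480000, -1.353280) = -2.600713
  k4 = f(0.640000, -1.770766) = -2.755183
  u ← -0.938538 + (0.32/6)·(k1 + 2k2 + 2k3 + k4) = -1.769905
u(0.64) ≈ -1.7699

-1.7699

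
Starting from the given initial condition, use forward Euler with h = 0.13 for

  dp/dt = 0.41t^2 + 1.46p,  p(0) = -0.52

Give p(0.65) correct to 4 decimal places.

-1.2092

Euler: p_{n+1} = p_n + h·f(t_n, p_n).
t=0.000000, p=-0.520000: f=-0.759200 → p ← -0.520000 + 0.13·(-0.759200) = -0.618696
t=0.130000, p=-0.618696: f=-0.896367 → p ← -0.618696 + 0.13·(-0.896367) = -0.735224
t=0.260000, p=-0.735224: f=-1.045711 → p ← -0.735224 + 0.13·(-1.045711) = -0.871166
t=0.390000, p=-0.871166: f=-1.209542 → p ← -0.871166 + 0.13·(-1.209542) = -1.028407
t=0.520000, p=-1.028407: f=-1.390610 → p ← -1.028407 + 0.13·(-1.390610) = -1.209186
p(0.65) ≈ -1.2092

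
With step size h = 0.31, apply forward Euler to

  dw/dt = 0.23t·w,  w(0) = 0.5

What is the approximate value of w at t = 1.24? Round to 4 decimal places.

Euler: w_{n+1} = w_n + h·f(t_n, w_n).
t=0.000000, w=0.500000: f=0.000000 → w ← 0.500000 + 0.31·0.000000 = 0.500000
t=0.310000, w=0.500000: f=0.035650 → w ← 0.500000 + 0.31·0.035650 = 0.511051
t=0.620000, w=0.511051: f=0.072876 → w ← 0.511051 + 0.31·0.072876 = 0.533643
t=0.930000, w=0.533643: f=0.114146 → w ← 0.533643 + 0.31·0.114146 = 0.569028
w(1.24) ≈ 0.5690

0.5690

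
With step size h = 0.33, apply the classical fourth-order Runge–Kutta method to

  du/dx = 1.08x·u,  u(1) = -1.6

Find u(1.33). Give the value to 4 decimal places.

RK4: k1 = f(x_n, u_n); k2 = f(x_n + h/2, u_n + (h/2)·k1); k3 = f(x_n + h/2, u_n + (h/2)·k2); k4 = f(x_n + h, u_n + h·k3); u_{n+1} = u_n + (h/6)·(k1 + 2k2 + 2k3 + k4).
x=1.000000, u=-1.600000:
  k1 = f(1.000000, -1.600000) = -1.728000
  k2 = f(1.165000, -1.885120) = -2.371858
  k3 = f(1.165000, -1.991357) = -2.505525
  k4 = f(1.330000, -2.426823) = -3.485889
  u ← -1.600000 + (0.33/6)·(k1 + 2k2 + 2k3 + k4) = -2.423276
u(1.33) ≈ -2.4233

-2.4233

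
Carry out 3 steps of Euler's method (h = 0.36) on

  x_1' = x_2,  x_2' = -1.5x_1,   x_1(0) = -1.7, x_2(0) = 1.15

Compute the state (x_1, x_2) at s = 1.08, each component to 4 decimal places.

Euler on (x_1,x_2): x_1_{n+1} = x_1_n + h·x_1', x_2_{n+1} = x_2_n + h·x_2'.
0.000000: (-1.700000, 1.150000); f=(1.150000, 2.550000) → (-1.286000, 2.068000)
0.360000: (-1.286000, 2.068000); f=(2.068000, 1.929000) → (-0.541520, 2.762440)
0.720000: (-0.541520, 2.762440); f=(2.762440, 0.812280) → (0.452958, 3.054861)
(x_1(1.08), x_2(1.08)) ≈ (0.4530, 3.0549)

0.4530, 3.0549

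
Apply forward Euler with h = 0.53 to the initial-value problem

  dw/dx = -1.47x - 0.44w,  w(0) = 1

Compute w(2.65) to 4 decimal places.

-3.0082

Euler: w_{n+1} = w_n + h·f(x_n, w_n).
x=0.000000, w=1.000000: f=-0.440000 → w ← 1.000000 + 0.53·(-0.440000) = 0.766800
x=0.530000, w=0.766800: f=-1.116492 → w ← 0.766800 + 0.53·(-1.116492) = 0.175059
x=1.060000, w=0.175059: f=-1.635226 → w ← 0.175059 + 0.53·(-1.635226) = -0.691611
x=1.590000, w=-0.691611: f=-2.032991 → w ← -0.691611 + 0.53·(-2.032991) = -1.769096
x=2.120000, w=-1.769096: f=-2.337998 → w ← -1.769096 + 0.53·(-2.337998) = -3.008235
w(2.65) ≈ -3.0082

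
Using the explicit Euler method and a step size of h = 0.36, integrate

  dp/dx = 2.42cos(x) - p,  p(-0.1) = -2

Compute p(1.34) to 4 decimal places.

Euler: p_{n+1} = p_n + h·f(x_n, p_n).
x=-0.100000, p=-2.000000: f=4.407910 → p ← -2.000000 + 0.36·4.407910 = -0.413152
x=0.260000, p=-0.413152: f=2.751816 → p ← -0.413152 + 0.36·2.751816 = 0.577501
x=0.620000, p=0.577501: f=1.392084 → p ← 0.577501 + 0.36·1.392084 = 1.078652
x=0.980000, p=1.078652: f=0.269343 → p ← 1.078652 + 0.36·0.269343 = 1.175615
p(1.34) ≈ 1.1756

1.1756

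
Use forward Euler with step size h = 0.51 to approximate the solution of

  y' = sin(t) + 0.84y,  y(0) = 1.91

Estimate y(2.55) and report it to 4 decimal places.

Euler: y_{n+1} = y_n + h·f(t_n, y_n).
t=0.000000, y=1.910000: f=1.604400 → y ← 1.910000 + 0.51·1.604400 = 2.728244
t=0.510000, y=2.728244: f=2.779902 → y ← 2.728244 + 0.51·2.779902 = 4.145994
t=1.020000, y=4.145994: f=4.334743 → y ← 4.145994 + 0.51·4.334743 = 6.356713
t=1.530000, y=6.356713: f=6.338807 → y ← 6.356713 + 0.51·6.338807 = 9.589505
t=2.040000, y=9.589505: f=8.947113 → y ← 9.589505 + 0.51·8.947113 = 14.152532
y(2.55) ≈ 14.1525

14.1525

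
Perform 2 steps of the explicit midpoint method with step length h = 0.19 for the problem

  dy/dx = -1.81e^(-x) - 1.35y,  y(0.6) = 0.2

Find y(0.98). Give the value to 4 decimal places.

-0.1158

Midpoint: k1 = f(x_n, y_n); k2 = f(x_n + h/2, y_n + (h/2)·k1); y_{n+1} = y_n + h·k2.
x=0.600000, y=0.200000:
  k1 = f(0.600000, 0.200000) = -1.263349
  k2 = f(0.695000, 0.079982) = -1.011300
  y ← 0.200000 + 0.19·(-1.011300) = 0.007853
x=0.790000, y=0.007853:
  k1 = f(0.790000, 0.007853) = -0.832061
  k2 = f(0.885000, -0.071193) = -0.650902
  y ← 0.007853 + 0.19·(-0.650902) = -0.115818
y(0.98) ≈ -0.1158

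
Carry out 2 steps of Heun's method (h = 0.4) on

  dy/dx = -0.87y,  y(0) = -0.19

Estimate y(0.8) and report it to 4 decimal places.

Heun: k1 = f(x_n, y_n); k2 = f(x_n + h, y_n + h·k1); y_{n+1} = y_n + (h/2)·(k1 + k2).
x=0.000000, y=-0.190000:
  k1 = f(0.000000, -0.190000) = 0.165300
  k2 = f(0.400000, -0.123880) = 0.107776
  y ← -0.190000 + (0.4/2)·(0.165300 + 0.107776) = -0.135385
x=0.400000, y=-0.135385:
  k1 = f(0.400000, -0.135385) = 0.117785
  k2 = f(0.800000, -0.088271) = 0.076796
  y ← -0.135385 + (0.4/2)·(0.117785 + 0.076796) = -0.096469
y(0.8) ≈ -0.0965

-0.0965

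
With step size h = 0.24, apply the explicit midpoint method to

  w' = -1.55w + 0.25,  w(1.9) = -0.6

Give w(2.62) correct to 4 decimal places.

Midpoint: k1 = f(x_n, w_n); k2 = f(x_n + h/2, w_n + (h/2)·k1); w_{n+1} = w_n + h·k2.
x=1.900000, w=-0.600000:
  k1 = f(1.900000, -0.600000) = 1.180000
  k2 = f(2.020000, -0.458400) = 0.960520
  w ← -0.600000 + 0.24·0.960520 = -0.369475
x=2.140000, w=-0.369475:
  k1 = f(2.140000, -0.369475) = 0.822687
  k2 = f(2.260000, -0.270753) = 0.669667
  w ← -0.369475 + 0.24·0.669667 = -0.208755
x=2.380000, w=-0.208755:
  k1 = f(2.380000, -0.208755) = 0.573570
  k2 = f(2.500000, -0.139927) = 0.466886
  w ← -0.208755 + 0.24·0.466886 = -0.096702
w(2.62) ≈ -0.0967

-0.0967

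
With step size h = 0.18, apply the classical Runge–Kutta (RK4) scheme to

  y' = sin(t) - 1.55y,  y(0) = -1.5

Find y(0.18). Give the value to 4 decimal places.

RK4: k1 = f(t_n, y_n); k2 = f(t_n + h/2, y_n + (h/2)·k1); k3 = f(t_n + h/2, y_n + (h/2)·k2); k4 = f(t_n + h, y_n + h·k3); y_{n+1} = y_n + (h/6)·(k1 + 2k2 + 2k3 + k4).
t=0.000000, y=-1.500000:
  k1 = f(0.000000, -1.500000) = 2.325000
  k2 = f(0.090000, -1.290750) = 2.090541
  k3 = f(0.090000, -1.311851) = 2.123248
  k4 = f(0.180000, -1.117815) = 1.911643
  y ← -1.500000 + (0.18/6)·(k1 + 2k2 + 2k3 + k4) = -1.120073
y(0.18) ≈ -1.1201

-1.1201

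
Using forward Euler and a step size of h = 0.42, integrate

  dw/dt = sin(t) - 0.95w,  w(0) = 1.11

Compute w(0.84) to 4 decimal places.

Euler: w_{n+1} = w_n + h·f(t_n, w_n).
t=0.000000, w=1.110000: f=-1.054500 → w ← 1.110000 + 0.42·(-1.054500) = 0.667110
t=0.420000, w=0.667110: f=-0.225994 → w ← 0.667110 + 0.42·(-0.225994) = 0.572193
w(0.84) ≈ 0.5722

0.5722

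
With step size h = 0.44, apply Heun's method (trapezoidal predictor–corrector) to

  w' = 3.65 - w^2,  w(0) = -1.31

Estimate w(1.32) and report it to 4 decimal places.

Heun: k1 = f(x_n, w_n); k2 = f(x_n + h, w_n + h·k1); w_{n+1} = w_n + (h/2)·(k1 + k2).
x=0.000000, w=-1.310000:
  k1 = f(0.000000, -1.310000) = 1.933900
  k2 = f(0.440000, -0.459084) = 3.439242
  w ← -1.310000 + (0.44/2)·(1.933900 + 3.439242) = -0.127909
x=0.440000, w=-0.127909:
  k1 = f(0.440000, -0.127909) = 3.633639
  k2 = f(0.880000, 1.470893) = 1.486475
  w ← -0.127909 + (0.44/2)·(3.633639 + 1.486475) = 0.998516
x=0.880000, w=0.998516:
  k1 = f(0.880000, 0.998516) = 2.652965
  k2 = f(1.320000, 2.165821) = -1.040781
  w ← 0.998516 + (0.44/2)·(2.652965 + (-1.040781)) = 1.353197
w(1.32) ≈ 1.3532

1.3532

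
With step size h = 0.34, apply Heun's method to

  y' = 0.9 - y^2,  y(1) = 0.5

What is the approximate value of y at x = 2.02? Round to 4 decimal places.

0.8557

Heun: k1 = f(x_n, y_n); k2 = f(x_n + h, y_n + h·k1); y_{n+1} = y_n + (h/2)·(k1 + k2).
x=1.000000, y=0.500000:
  k1 = f(1.000000, 0.500000) = 0.650000
  k2 = f(1.340000, 0.721000) = 0.380159
  y ← 0.500000 + (0.34/2)·(0.650000 + 0.380159) = 0.675127
x=1.340000, y=0.675127:
  k1 = f(1.340000, 0.675127) = 0.444203
  k2 = f(1.680000, 0.826156) = 0.217466
  y ← 0.675127 + (0.34/2)·(0.444203 + 0.217466) = 0.787611
x=1.680000, y=0.787611:
  k1 = f(1.680000, 0.787611) = 0.279669
  k2 = f(2.020000, 0.882698) = 0.120844
  y ← 0.787611 + (0.34/2)·(0.279669 + 0.120844) = 0.855698
y(2.02) ≈ 0.8557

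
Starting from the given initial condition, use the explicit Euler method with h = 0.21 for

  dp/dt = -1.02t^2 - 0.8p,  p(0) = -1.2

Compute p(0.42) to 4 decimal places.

-0.8401

Euler: p_{n+1} = p_n + h·f(t_n, p_n).
t=0.000000, p=-1.200000: f=0.960000 → p ← -1.200000 + 0.21·0.960000 = -0.998400
t=0.210000, p=-0.998400: f=0.753738 → p ← -0.998400 + 0.21·0.753738 = -0.840115
p(0.42) ≈ -0.8401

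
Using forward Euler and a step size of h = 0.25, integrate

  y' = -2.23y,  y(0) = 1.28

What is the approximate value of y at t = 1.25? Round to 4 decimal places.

Euler: y_{n+1} = y_n + h·f(t_n, y_n).
t=0.000000, y=1.280000: f=-2.854400 → y ← 1.280000 + 0.25·(-2.854400) = 0.566400
t=0.250000, y=0.566400: f=-1.263072 → y ← 0.566400 + 0.25·(-1.263072) = 0.250632
t=0.500000, y=0.250632: f=-0.558909 → y ← 0.250632 + 0.25·(-0.558909) = 0.110905
t=0.750000, y=0.110905: f=-0.247317 → y ← 0.110905 + 0.25·(-0.247317) = 0.049075
t=1.000000, y=0.049075: f=-0.109438 → y ← 0.049075 + 0.25·(-0.109438) = 0.021716
y(1.25) ≈ 0.0217

0.0217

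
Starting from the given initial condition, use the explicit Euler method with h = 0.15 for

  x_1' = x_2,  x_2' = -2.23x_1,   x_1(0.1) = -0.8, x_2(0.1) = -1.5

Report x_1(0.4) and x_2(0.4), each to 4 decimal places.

-1.2099, -0.8895

Euler on (x_1,x_2): x_1_{n+1} = x_1_n + h·x_1', x_2_{n+1} = x_2_n + h·x_2'.
0.100000: (-0.800000, -1.500000); f=(-1.500000, 1.784000) → (-1.025000, -1.232400)
0.250000: (-1.025000, -1.232400); f=(-1.232400, 2.285750) → (-1.209860, -0.889537)
(x_1(0.4), x_2(0.4)) ≈ (-1.2099, -0.8895)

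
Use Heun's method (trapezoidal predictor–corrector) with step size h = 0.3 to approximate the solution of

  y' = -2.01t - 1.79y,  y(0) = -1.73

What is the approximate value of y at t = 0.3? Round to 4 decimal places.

-1.1409

Heun: k1 = f(t_n, y_n); k2 = f(t_n + h, y_n + h·k1); y_{n+1} = y_n + (h/2)·(k1 + k2).
t=0.000000, y=-1.730000:
  k1 = f(0.000000, -1.730000) = 3.096700
  k2 = f(0.300000, -0.800990) = 0.830772
  y ← -1.730000 + (0.3/2)·(3.096700 + 0.830772) = -1.140879
y(0.3) ≈ -1.1409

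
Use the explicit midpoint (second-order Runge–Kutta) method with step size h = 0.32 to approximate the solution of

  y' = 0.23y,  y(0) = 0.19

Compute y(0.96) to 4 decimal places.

Midpoint: k1 = f(s_n, y_n); k2 = f(s_n + h/2, y_n + (h/2)·k1); y_{n+1} = y_n + h·k2.
s=0.000000, y=0.190000:
  k1 = f(0.000000, 0.190000) = 0.043700
  k2 = f(0.160000, 0.196992) = 0.045308
  y ← 0.190000 + 0.32·0.045308 = 0.204499
s=0.320000, y=0.204499:
  k1 = f(0.320000, 0.204499) = 0.047035
  k2 = f(0.480000, 0.212024) = 0.048766
  y ← 0.204499 + 0.32·0.048766 = 0.220104
s=0.640000, y=0.220104:
  k1 = f(0.640000, 0.220104) = 0.050624
  k2 = f(0.800000, 0.228203) = 0.052487
  y ← 0.220104 + 0.32·0.052487 = 0.236899
y(0.96) ≈ 0.2369

0.2369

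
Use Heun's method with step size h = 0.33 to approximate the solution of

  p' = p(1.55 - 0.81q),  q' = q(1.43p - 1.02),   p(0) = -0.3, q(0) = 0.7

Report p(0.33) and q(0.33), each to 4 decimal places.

Heun on (p,q): k1 = f(s_n, state_n); k2 = f(s_n + h, state_n + h·k1); state_{n+1} = state_n + (h/2)·(k1 + k2).
0.000000: (-0.300000, 0.700000)
  k1 = (-0.294900, -1.014300)
  predictor → (-0.397317, 0.365281)
  k2 = (-0.498284, -0.580126)
  → (-0.430875, 0.436920)
(p(0.33), q(0.33)) ≈ (-0.4309, 0.4369)

-0.4309, 0.4369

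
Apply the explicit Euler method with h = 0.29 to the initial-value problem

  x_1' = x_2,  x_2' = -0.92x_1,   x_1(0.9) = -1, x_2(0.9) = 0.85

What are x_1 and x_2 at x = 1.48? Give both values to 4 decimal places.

-0.4296, 1.3178

Euler on (x_1,x_2): x_1_{n+1} = x_1_n + h·x_1', x_2_{n+1} = x_2_n + h·x_2'.
0.900000: (-1.000000, 0.850000); f=(0.850000, 0.920000) → (-0.753500, 1.116800)
1.190000: (-0.753500, 1.116800); f=(1.116800, 0.693220) → (-0.429628, 1.317834)
(x_1(1.48), x_2(1.48)) ≈ (-0.4296, 1.3178)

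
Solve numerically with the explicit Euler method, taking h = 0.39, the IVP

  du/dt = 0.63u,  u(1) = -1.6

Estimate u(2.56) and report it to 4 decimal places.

Euler: u_{n+1} = u_n + h·f(t_n, u_n).
t=1.000000, u=-1.600000: f=-1.008000 → u ← -1.600000 + 0.39·(-1.008000) = -1.993120
t=1.390000, u=-1.993120: f=-1.255666 → u ← -1.993120 + 0.39·(-1.255666) = -2.482830
t=1.780000, u=-2.482830: f=-1.564183 → u ← -2.482830 + 0.39·(-1.564183) = -3.092861
t=2.170000, u=-3.092861: f=-1.948502 → u ← -3.092861 + 0.39·(-1.948502) = -3.852777
u(2.56) ≈ -3.8528

-3.8528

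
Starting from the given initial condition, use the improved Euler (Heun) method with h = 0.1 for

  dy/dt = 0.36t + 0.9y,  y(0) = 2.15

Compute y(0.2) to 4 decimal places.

Heun: k1 = f(t_n, y_n); k2 = f(t_n + h, y_n + h·k1); y_{n+1} = y_n + (h/2)·(k1 + k2).
t=0.000000, y=2.150000:
  k1 = f(0.000000, 2.150000) = 1.935000
  k2 = f(0.100000, 2.343500) = 2.145150
  y ← 2.150000 + (0.1/2)·(1.935000 + 2.145150) = 2.354007
t=0.100000, y=2.354007:
  k1 = f(0.100000, 2.354007) = 2.154607
  k2 = f(0.200000, 2.569468) = 2.384521
  y ← 2.354007 + (0.1/2)·(2.154607 + 2.384521) = 2.580964
y(0.2) ≈ 2.5810

2.5810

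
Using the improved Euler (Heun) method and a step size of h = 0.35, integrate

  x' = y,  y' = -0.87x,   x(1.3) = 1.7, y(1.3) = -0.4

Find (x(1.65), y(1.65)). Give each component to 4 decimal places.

1.4694, -0.8963

Heun on (x,y): k1 = f(s_n, state_n); k2 = f(s_n + h, state_n + h·k1); state_{n+1} = state_n + (h/2)·(k1 + k2).
1.300000: (1.700000, -0.400000)
  k1 = (-0.400000, -1.479000)
  predictor → (1.560000, -0.917650)
  k2 = (-0.917650, -1.357200)
  → (1.469411, -0.896335)
(x(1.65), y(1.65)) ≈ (1.4694, -0.8963)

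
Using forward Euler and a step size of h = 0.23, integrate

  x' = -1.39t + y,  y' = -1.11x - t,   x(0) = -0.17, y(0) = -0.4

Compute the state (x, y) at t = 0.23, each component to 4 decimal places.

-0.2620, -0.3566

Euler on (x,y): x_{n+1} = x_n + h·x', y_{n+1} = y_n + h·y'.
0.000000: (-0.170000, -0.400000); f=(-0.400000, 0.188700) → (-0.262000, -0.356599)
(x(0.23), y(0.23)) ≈ (-0.2620, -0.3566)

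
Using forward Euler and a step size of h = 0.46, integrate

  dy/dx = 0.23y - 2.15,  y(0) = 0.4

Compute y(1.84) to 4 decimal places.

Euler: y_{n+1} = y_n + h·f(x_n, y_n).
x=0.000000, y=0.400000: f=-2.058000 → y ← 0.400000 + 0.46·(-2.058000) = -0.546680
x=0.460000, y=-0.546680: f=-2.275736 → y ← -0.546680 + 0.46·(-2.275736) = -1.593519
x=0.920000, y=-1.593519: f=-2.516509 → y ← -1.593519 + 0.46·(-2.516509) = -2.751113
x=1.380000, y=-2.751113: f=-2.782756 → y ← -2.751113 + 0.46·(-2.782756) = -4.031181
y(1.84) ≈ -4.0312

-4.0312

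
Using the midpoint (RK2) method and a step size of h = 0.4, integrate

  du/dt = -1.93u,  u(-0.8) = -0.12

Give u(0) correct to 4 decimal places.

-0.0332

Midpoint: k1 = f(t_n, u_n); k2 = f(t_n + h/2, u_n + (h/2)·k1); u_{n+1} = u_n + h·k2.
t=-0.800000, u=-0.120000:
  k1 = f(-0.800000, -0.120000) = 0.231600
  k2 = f(-0.600000, -0.073680) = 0.142202
  u ← -0.120000 + 0.4·0.142202 = -0.063119
t=-0.400000, u=-0.063119:
  k1 = f(-0.400000, -0.063119) = 0.121820
  k2 = f(-0.200000, -0.038755) = 0.074797
  u ← -0.063119 + 0.4·0.074797 = -0.033200
u(0) ≈ -0.0332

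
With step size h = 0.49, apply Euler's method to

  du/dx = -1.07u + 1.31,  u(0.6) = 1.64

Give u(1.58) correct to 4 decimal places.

Euler: u_{n+1} = u_n + h·f(x_n, u_n).
x=0.600000, u=1.640000: f=-0.444800 → u ← 1.640000 + 0.49·(-0.444800) = 1.422048
x=1.090000, u=1.422048: f=-0.211591 → u ← 1.422048 + 0.49·(-0.211591) = 1.318368
u(1.58) ≈ 1.3184

1.3184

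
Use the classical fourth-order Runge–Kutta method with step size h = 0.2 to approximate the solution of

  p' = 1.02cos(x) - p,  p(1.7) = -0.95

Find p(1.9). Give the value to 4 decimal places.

-0.8203

RK4: k1 = f(x_n, p_n); k2 = f(x_n + h/2, p_n + (h/2)·k1); k3 = f(x_n + h/2, p_n + (h/2)·k2); k4 = f(x_n + h, p_n + h·k3); p_{n+1} = p_n + (h/6)·(k1 + 2k2 + 2k3 + k4).
x=1.700000, p=-0.950000:
  k1 = f(1.700000, -0.950000) = 0.818579
  k2 = f(1.800000, -0.868142) = 0.636396
  k3 = f(1.800000, -0.886360) = 0.654614
  k4 = f(1.900000, -0.819077) = 0.489322
  p ← -0.950000 + (0.2/6)·(k1 + 2k2 + 2k3 + k4) = -0.820336
p(1.9) ≈ -0.8203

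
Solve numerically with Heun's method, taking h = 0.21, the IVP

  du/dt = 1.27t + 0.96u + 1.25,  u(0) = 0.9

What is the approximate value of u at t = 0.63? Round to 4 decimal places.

Heun: k1 = f(t_n, u_n); k2 = f(t_n + h, u_n + h·k1); u_{n+1} = u_n + (h/2)·(k1 + k2).
t=0.000000, u=0.900000:
  k1 = f(0.000000, 0.900000) = 2.114000
  k2 = f(0.210000, 1.343940) = 2.806882
  u ← 0.900000 + (0.21/2)·(2.114000 + 2.806882) = 1.416693
t=0.210000, u=1.416693:
  k1 = f(0.210000, 1.416693) = 2.876725
  k2 = f(0.420000, 2.020805) = 3.723373
  u ← 1.416693 + (0.21/2)·(2.876725 + 3.723373) = 2.109703
t=0.420000, u=2.109703:
  k1 = f(0.420000, 2.109703) = 3.808715
  k2 = f(0.630000, 2.909533) = 4.843252
  u ← 2.109703 + (0.21/2)·(3.808715 + 4.843252) = 3.018159
u(0.63) ≈ 3.0182

3.0182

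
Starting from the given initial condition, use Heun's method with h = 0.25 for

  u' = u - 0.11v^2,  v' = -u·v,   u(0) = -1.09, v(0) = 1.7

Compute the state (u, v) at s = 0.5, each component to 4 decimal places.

Heun on (u,v): k1 = f(s_n, state_n); k2 = f(s_n + h, state_n + h·k1); state_{n+1} = state_n + (h/2)·(k1 + k2).
0.000000: (-1.090000, 1.700000)
  k1 = (-1.407900, 1.853000)
  predictor → (-1.441975, 2.163250)
  k2 = (-1.956737, 3.119352)
  → (-1.510580, 2.321544)
0.250000: (-1.510580, 2.321544)
  k1 = (-2.103432, 3.506877)
  predictor → (-2.036438, 3.198263)
  k2 = (-3.161615, 6.513063)
  → (-2.168710, 3.574037)
(u(0.5), v(0.5)) ≈ (-2.1687, 3.5740)

-2.1687, 3.5740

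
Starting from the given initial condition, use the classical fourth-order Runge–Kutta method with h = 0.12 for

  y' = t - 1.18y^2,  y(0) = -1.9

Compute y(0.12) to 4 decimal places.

RK4: k1 = f(t_n, y_n); k2 = f(t_n + h/2, y_n + (h/2)·k1); k3 = f(t_n + h/2, y_n + (h/2)·k2); k4 = f(t_n + h, y_n + h·k3); y_{n+1} = y_n + (h/6)·(k1 + 2k2 + 2k3 + k4).
t=0.000000, y=-1.900000:
  k1 = f(0.000000, -1.900000) = -4.259800
  k2 = f(0.060000, -2.155588) = -5.422940
  k3 = f(0.060000, -2.225376) = -5.783714
  k4 = f(0.120000, -2.594046) = -7.820306
  y ← -1.900000 + (0.12/6)·(k1 + 2k2 + 2k3 + k4) = -2.589868
y(0.12) ≈ -2.5899

-2.5899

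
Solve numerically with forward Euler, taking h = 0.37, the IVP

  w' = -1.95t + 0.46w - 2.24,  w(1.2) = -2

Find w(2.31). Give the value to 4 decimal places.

Euler: w_{n+1} = w_n + h·f(t_n, w_n).
t=1.200000, w=-2.000000: f=-5.500000 → w ← -2.000000 + 0.37·(-5.500000) = -4.035000
t=1.570000, w=-4.035000: f=-7.157600 → w ← -4.035000 + 0.37·(-7.157600) = -6.683312
t=1.940000, w=-6.683312: f=-9.097324 → w ← -6.683312 + 0.37·(-9.097324) = -10.049322
w(2.31) ≈ -10.0493

-10.0493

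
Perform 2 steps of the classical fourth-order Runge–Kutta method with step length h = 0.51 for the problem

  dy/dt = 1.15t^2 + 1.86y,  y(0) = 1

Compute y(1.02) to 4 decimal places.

RK4: k1 = f(t_n, y_n); k2 = f(t_n + h/2, y_n + (h/2)·k1); k3 = f(t_n + h/2, y_n + (h/2)·k2); k4 = f(t_n + h, y_n + h·k3); y_{n+1} = y_n + (h/6)·(k1 + 2k2 + 2k3 + k4).
t=0.000000, y=1.000000:
  k1 = f(0.000000, 1.000000) = 1.860000
  k2 = f(0.255000, 1.474300) = 2.816977
  k3 = f(0.255000, 1.718329) = 3.270871
  k4 = f(0.510000, 2.668144) = 5.261863
  y ← 1.000000 + (0.51/6)·(k1 + 2k2 + 2k3 + k4) = 2.640292
t=0.510000, y=2.640292:
  k1 = f(0.510000, 2.640292) = 5.210059
  k2 = f(0.765000, 3.968857) = 8.055084
  k3 = f(0.765000, 4.694339) = 9.404479
  k4 = f(1.020000, 7.436577) = 15.028493
  y ← 2.640292 + (0.51/6)·(k1 + 2k2 + 2k3 + k4) = 7.328695
y(1.02) ≈ 7.3287

7.3287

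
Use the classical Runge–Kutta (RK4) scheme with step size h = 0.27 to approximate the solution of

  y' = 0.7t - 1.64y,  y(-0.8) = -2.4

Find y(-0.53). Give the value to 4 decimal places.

RK4: k1 = f(t_n, y_n); k2 = f(t_n + h/2, y_n + (h/2)·k1); k3 = f(t_n + h/2, y_n + (h/2)·k2); k4 = f(t_n + h, y_n + h·k3); y_{n+1} = y_n + (h/6)·(k1 + 2k2 + 2k3 + k4).
t=-0.800000, y=-2.400000:
  k1 = f(-0.800000, -2.400000) = 3.376000
  k2 = f(-0.665000, -1.944240) = 2.723054
  k3 = f(-0.665000, -2.032388) = 2.867616
  k4 = f(-0.530000, -1.625744) = 2.295220
  y ← -2.400000 + (0.27/6)·(k1 + 2k2 + 2k3 + k4) = -1.641635
y(-0.53) ≈ -1.6416

-1.6416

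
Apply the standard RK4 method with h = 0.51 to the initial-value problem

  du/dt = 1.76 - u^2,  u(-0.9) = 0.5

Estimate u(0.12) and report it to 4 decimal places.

1.2408

RK4: k1 = f(t_n, u_n); k2 = f(t_n + h/2, u_n + (h/2)·k1); k3 = f(t_n + h/2, u_n + (h/2)·k2); k4 = f(t_n + h, u_n + h·k3); u_{n+1} = u_n + (h/6)·(k1 + 2k2 + 2k3 + k4).
t=-0.900000, u=0.500000:
  k1 = f(-0.900000, 0.500000) = 1.510000
  k2 = f(-0.645000, 0.885050) = 0.976686
  k3 = f(-0.645000, 0.749055) = 1.198917
  k4 = f(-0.390000, 1.111447) = 0.524685
  u ← 0.500000 + (0.51/6)·(k1 + 2k2 + 2k3 + k4) = 1.042801
t=-0.390000, u=1.042801:
  k1 = f(-0.390000, 1.042801) = 0.672567
  k2 = f(-0.135000, 1.214305) = 0.285463
  k3 = f(-0.135000, 1.115594) = 0.515451
  k4 = f(0.120000, 1.305681) = 0.055198
  u ← 1.042801 + (0.51/6)·(k1 + 2k2 + 2k3 + k4) = 1.240816
u(0.12) ≈ 1.2408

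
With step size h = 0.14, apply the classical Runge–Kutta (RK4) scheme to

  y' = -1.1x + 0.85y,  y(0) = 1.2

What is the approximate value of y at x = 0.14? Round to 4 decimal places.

RK4: k1 = f(x_n, y_n); k2 = f(x_n + h/2, y_n + (h/2)·k1); k3 = f(x_n + h/2, y_n + (h/2)·k2); k4 = f(x_n + h, y_n + h·k3); y_{n+1} = y_n + (h/6)·(k1 + 2k2 + 2k3 + k4).
x=0.000000, y=1.200000:
  k1 = f(0.000000, 1.200000) = 1.020000
  k2 = f(0.070000, 1.271400) = 1.003690
  k3 = f(0.070000, 1.270258) = 1.002720
  k4 = f(0.140000, 1.340381) = 0.985324
  y ← 1.200000 + (0.14/6)·(k1 + 2k2 + 2k3 + k4) = 1.340423
y(0.14) ≈ 1.3404

1.3404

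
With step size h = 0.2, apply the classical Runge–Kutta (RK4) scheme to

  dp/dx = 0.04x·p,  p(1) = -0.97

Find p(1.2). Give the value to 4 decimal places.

RK4: k1 = f(x_n, p_n); k2 = f(x_n + h/2, p_n + (h/2)·k1); k3 = f(x_n + h/2, p_n + (h/2)·k2); k4 = f(x_n + h, p_n + h·k3); p_{n+1} = p_n + (h/6)·(k1 + 2k2 + 2k3 + k4).
x=1.000000, p=-0.970000:
  k1 = f(1.000000, -0.970000) = -0.038800
  k2 = f(1.100000, -0.973880) = -0.042851
  k3 = f(1.100000, -0.974285) = -0.042869
  k4 = f(1.200000, -0.978574) = -0.046972
  p ← -0.970000 + (0.2/6)·(k1 + 2k2 + 2k3 + k4) = -0.978574
p(1.2) ≈ -0.9786

-0.9786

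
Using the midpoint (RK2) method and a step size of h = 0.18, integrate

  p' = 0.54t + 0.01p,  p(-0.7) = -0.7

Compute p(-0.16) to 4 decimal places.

Midpoint: k1 = f(t_n, p_n); k2 = f(t_n + h/2, p_n + (h/2)·k1); p_{n+1} = p_n + h·k2.
t=-0.700000, p=-0.700000:
  k1 = f(-0.700000, -0.700000) = -0.385000
  k2 = f(-0.610000, -0.734650) = -0.336747
  p ← -0.700000 + 0.18·(-0.336747) = -0.760614
t=-0.520000, p=-0.760614:
  k1 = f(-0.520000, -0.760614) = -0.288406
  k2 = f(-0.430000, -0.786571) = -0.240066
  p ← -0.760614 + 0.18·(-0.240066) = -0.803826
t=-0.340000, p=-0.803826:
  k1 = f(-0.340000, -0.803826) = -0.191638
  k2 = f(-0.250000, -0.821074) = -0.143211
  p ← -0.803826 + 0.18·(-0.143211) = -0.829604
p(-0.16) ≈ -0.8296

-0.8296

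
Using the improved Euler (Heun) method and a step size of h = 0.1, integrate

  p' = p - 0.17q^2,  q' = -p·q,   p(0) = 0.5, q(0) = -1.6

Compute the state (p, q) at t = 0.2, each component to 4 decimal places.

Heun on (p,q): k1 = f(t_n, state_n); k2 = f(t_n + h, state_n + h·k1); state_{n+1} = state_n + (h/2)·(k1 + k2).
0.000000: (0.500000, -1.600000)
  k1 = (0.064800, 0.800000)
  predictor → (0.506480, -1.520000)
  k2 = (0.113712, 0.769850)
  → (0.508926, -1.521508)
0.100000: (0.508926, -1.521508)
  k1 = (0.115378, 0.774334)
  predictor → (0.520463, -1.444074)
  k2 = (0.165954, 0.751588)
  → (0.522992, -1.445211)
(p(0.2), q(0.2)) ≈ (0.5230, -1.4452)

0.5230, -1.4452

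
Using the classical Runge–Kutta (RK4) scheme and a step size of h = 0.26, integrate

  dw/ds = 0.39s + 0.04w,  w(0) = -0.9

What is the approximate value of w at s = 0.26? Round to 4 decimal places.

RK4: k1 = f(s_n, w_n); k2 = f(s_n + h/2, w_n + (h/2)·k1); k3 = f(s_n + h/2, w_n + (h/2)·k2); k4 = f(s_n + h, w_n + h·k3); w_{n+1} = w_n + (h/6)·(k1 + 2k2 + 2k3 + k4).
s=0.000000, w=-0.900000:
  k1 = f(0.000000, -0.900000) = -0.036000
  k2 = f(0.130000, -0.904680) = 0.014513
  k3 = f(0.130000, -0.898113) = 0.014775
  k4 = f(0.260000, -0.896158) = 0.065554
  w ← -0.900000 + (0.26/6)·(k1 + 2k2 + 2k3 + k4) = -0.896181
w(0.26) ≈ -0.8962

-0.8962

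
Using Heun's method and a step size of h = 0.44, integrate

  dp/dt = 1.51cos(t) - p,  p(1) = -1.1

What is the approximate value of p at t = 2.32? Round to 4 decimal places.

Heun: k1 = f(t_n, p_n); k2 = f(t_n + h, p_n + h·k1); p_{n+1} = p_n + (h/2)·(k1 + k2).
t=1.000000, p=-1.100000:
  k1 = f(1.000000, -1.100000) = 1.915856
  k2 = f(1.440000, -0.257023) = 0.453963
  p ← -1.100000 + (0.44/2)·(1.915856 + 0.453963) = -0.578640
t=1.440000, p=-0.578640:
  k1 = f(1.440000, -0.578640) = 0.775580
  k2 = f(1.880000, -0.237385) = -0.222109
  p ← -0.578640 + (0.44/2)·(0.775580 + (-0.222109)) = -0.456876
t=1.880000, p=-0.456876:
  k1 = f(1.880000, -0.456876) = -0.002617
  k2 = f(2.320000, -0.458028) = -0.570367
  p ← -0.456876 + (0.44/2)·(-0.002617 + (-0.570367)) = -0.582933
p(2.32) ≈ -0.5829

-0.5829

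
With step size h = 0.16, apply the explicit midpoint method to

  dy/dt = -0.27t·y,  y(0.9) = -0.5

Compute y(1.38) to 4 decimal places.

Midpoint: k1 = f(t_n, y_n); k2 = f(t_n + h/2, y_n + (h/2)·k1); y_{n+1} = y_n + h·k2.
t=0.900000, y=-0.500000:
  k1 = f(0.900000, -0.500000) = 0.121500
  k2 = f(0.980000, -0.490280) = 0.129728
  y ← -0.500000 + 0.16·0.129728 = -0.479244
t=1.060000, y=-0.479244:
  k1 = f(1.060000, -0.479244) = 0.137159
  k2 = f(1.140000, -0.468271) = 0.144134
  y ← -0.479244 + 0.16·0.144134 = -0.456182
t=1.220000, y=-0.456182:
  k1 = f(1.220000, -0.456182) = 0.150266
  k2 = f(1.300000, -0.444161) = 0.155900
  y ← -0.456182 + 0.16·0.155900 = -0.431238
y(1.38) ≈ -0.4312

-0.4312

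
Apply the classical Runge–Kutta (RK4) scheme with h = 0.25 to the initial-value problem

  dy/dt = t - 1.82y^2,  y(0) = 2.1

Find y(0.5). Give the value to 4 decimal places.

0.7903

RK4: k1 = f(t_n, y_n); k2 = f(t_n + h/2, y_n + (h/2)·k1); k3 = f(t_n + h/2, y_n + (h/2)·k2); k4 = f(t_n + h, y_n + h·k3); y_{n+1} = y_n + (h/6)·(k1 + 2k2 + 2k3 + k4).
t=0.000000, y=2.100000:
  k1 = f(0.000000, 2.100000) = -8.026200
  k2 = f(0.125000, 1.096725) = -2.064106
  k3 = f(0.125000, 1.841987) = -6.050105
  k4 = f(0.250000, 0.587474) = -0.378128
  y ← 2.100000 + (0.25/6)·(k1 + 2k2 + 2k3 + k4) = 1.073635
t=0.250000, y=1.073635:
  k1 = f(0.250000, 1.073635) = -1.847901
  k2 = f(0.375000, 0.842648) = -0.917300
  k3 = f(0.375000, 0.958973) = -1.298724
  k4 = f(0.500000, 0.748954) = -0.520897
  y ← 1.073635 + (0.25/6)·(k1 + 2k2 + 2k3 + k4) = 0.790267
y(0.5) ≈ 0.7903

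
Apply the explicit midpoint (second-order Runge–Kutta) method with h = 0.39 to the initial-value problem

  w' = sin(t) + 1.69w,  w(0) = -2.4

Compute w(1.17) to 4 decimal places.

-14.6784

Midpoint: k1 = f(t_n, w_n); k2 = f(t_n + h/2, w_n + (h/2)·k1); w_{n+1} = w_n + h·k2.
t=0.000000, w=-2.400000:
  k1 = f(0.000000, -2.400000) = -4.056000
  k2 = f(0.195000, -3.190920) = -5.198888
  w ← -2.400000 + 0.39·(-5.198888) = -4.427566
t=0.390000, w=-4.427566:
  k1 = f(0.390000, -4.427566) = -7.102399
  k2 = f(0.585000, -5.812534) = -9.270983
  w ← -4.427566 + 0.39·(-9.270983) = -8.043250
t=0.780000, w=-8.043250:
  k1 = f(0.780000, -8.043250) = -12.889813
  k2 = f(0.975000, -10.556763) = -17.013228
  w ← -8.043250 + 0.39·(-17.013228) = -14.678409
w(1.17) ≈ -14.6784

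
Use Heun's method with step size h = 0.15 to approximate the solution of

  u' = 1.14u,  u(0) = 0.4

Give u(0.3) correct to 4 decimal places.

Heun: k1 = f(x_n, u_n); k2 = f(x_n + h, u_n + h·k1); u_{n+1} = u_n + (h/2)·(k1 + k2).
x=0.000000, u=0.400000:
  k1 = f(0.000000, 0.400000) = 0.456000
  k2 = f(0.150000, 0.468400) = 0.533976
  u ← 0.400000 + (0.15/2)·(0.456000 + 0.533976) = 0.474248
x=0.150000, u=0.474248:
  k1 = f(0.150000, 0.474248) = 0.540643
  k2 = f(0.300000, 0.555345) = 0.633093
  u ← 0.474248 + (0.15/2)·(0.540643 + 0.633093) = 0.562278
u(0.3) ≈ 0.5623

0.5623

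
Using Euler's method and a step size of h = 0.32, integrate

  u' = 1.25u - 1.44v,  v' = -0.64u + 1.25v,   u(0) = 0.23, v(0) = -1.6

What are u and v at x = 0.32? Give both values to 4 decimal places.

Euler on (u,v): u_{n+1} = u_n + h·u', v_{n+1} = v_n + h·v'.
0.000000: (0.230000, -1.600000); f=(2.591500, -2.147200) → (1.059280, -2.287104)
(u(0.32), v(0.32)) ≈ (1.0593, -2.2871)

1.0593, -2.2871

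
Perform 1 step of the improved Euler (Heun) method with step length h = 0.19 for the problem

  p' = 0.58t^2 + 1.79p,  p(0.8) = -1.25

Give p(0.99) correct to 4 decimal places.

-1.6462

Heun: k1 = f(t_n, p_n); k2 = f(t_n + h, p_n + h·k1); p_{n+1} = p_n + (h/2)·(k1 + k2).
t=0.800000, p=-1.250000:
  k1 = f(0.800000, -1.250000) = -1.866300
  k2 = f(0.990000, -1.604597) = -2.303771
  p ← -1.250000 + (0.19/2)·(-1.866300 + (-2.303771)) = -1.646157
p(0.99) ≈ -1.6462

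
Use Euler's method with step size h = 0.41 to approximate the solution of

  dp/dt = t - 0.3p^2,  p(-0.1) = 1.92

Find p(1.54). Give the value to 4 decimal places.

1.6151

Euler: p_{n+1} = p_n + h·f(t_n, p_n).
t=-0.100000, p=1.920000: f=-1.205920 → p ← 1.920000 + 0.41·(-1.205920) = 1.425573
t=0.310000, p=1.425573: f=-0.299677 → p ← 1.425573 + 0.41·(-0.299677) = 1.302705
t=0.720000, p=1.302705: f=0.210888 → p ← 1.302705 + 0.41·0.210888 = 1.389169
t=1.130000, p=1.389169: f=0.551063 → p ← 1.389169 + 0.41·0.551063 = 1.615105
p(1.54) ≈ 1.6151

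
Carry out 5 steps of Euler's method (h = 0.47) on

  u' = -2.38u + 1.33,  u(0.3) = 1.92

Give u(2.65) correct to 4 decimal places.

Euler: u_{n+1} = u_n + h·f(x_n, u_n).
x=0.300000, u=1.920000: f=-3.239600 → u ← 1.920000 + 0.47·(-3.239600) = 0.397388
x=0.770000, u=0.397388: f=0.384217 → u ← 0.397388 + 0.47·0.384217 = 0.577970
x=1.240000, u=0.577970: f=-0.045568 → u ← 0.577970 + 0.47·(-0.045568) = 0.556553
x=1.710000, u=0.556553: f=0.005404 → u ← 0.556553 + 0.47·0.005404 = 0.559093
x=2.180000, u=0.559093: f=-0.000641 → u ← 0.559093 + 0.47·(-0.000641) = 0.558792
u(2.65) ≈ 0.5588

0.5588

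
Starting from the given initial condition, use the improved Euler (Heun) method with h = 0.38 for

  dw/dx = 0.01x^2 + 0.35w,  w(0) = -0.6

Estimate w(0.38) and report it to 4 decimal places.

-0.6848

Heun: k1 = f(x_n, w_n); k2 = f(x_n + h, w_n + h·k1); w_{n+1} = w_n + (h/2)·(k1 + k2).
x=0.000000, w=-0.600000:
  k1 = f(0.000000, -0.600000) = -0.210000
  k2 = f(0.380000, -0.679800) = -0.236486
  w ← -0.600000 + (0.38/2)·(-0.210000 + (-0.236486)) = -0.684832
w(0.38) ≈ -0.6848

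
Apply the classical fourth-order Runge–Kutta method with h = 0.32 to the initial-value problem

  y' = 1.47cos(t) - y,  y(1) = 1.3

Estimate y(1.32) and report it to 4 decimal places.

1.1009

RK4: k1 = f(t_n, y_n); k2 = f(t_n + h/2, y_n + (h/2)·k1); k3 = f(t_n + h/2, y_n + (h/2)·k2); k4 = f(t_n + h, y_n + h·k3); y_{n+1} = y_n + (h/6)·(k1 + 2k2 + 2k3 + k4).
t=1.000000, y=1.300000:
  k1 = f(1.000000, 1.300000) = -0.505756
  k2 = f(1.160000, 1.219079) = -0.632050
  k3 = f(1.160000, 1.198872) = -0.611843
  k4 = f(1.320000, 1.104210) = -0.739392
  y ← 1.300000 + (0.32/6)·(k1 + 2k2 + 2k3 + k4) = 1.100910
y(1.32) ≈ 1.1009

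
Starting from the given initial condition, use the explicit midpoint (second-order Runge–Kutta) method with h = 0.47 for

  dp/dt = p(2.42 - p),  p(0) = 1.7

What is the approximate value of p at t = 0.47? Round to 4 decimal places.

2.1039

Midpoint: k1 = f(t_n, p_n); k2 = f(t_n + h/2, p_n + (h/2)·k1); p_{n+1} = p_n + h·k2.
t=0.000000, p=1.700000:
  k1 = f(0.000000, 1.700000) = 1.224000
  k2 = f(0.235000, 1.987640) = 0.859376
  p ← 1.700000 + 0.47·0.859376 = 2.103907
p(0.47) ≈ 2.1039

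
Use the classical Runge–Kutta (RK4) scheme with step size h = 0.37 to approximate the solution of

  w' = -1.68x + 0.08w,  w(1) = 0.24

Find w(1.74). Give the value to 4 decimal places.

-1.4953

RK4: k1 = f(x_n, w_n); k2 = f(x_n + h/2, w_n + (h/2)·k1); k3 = f(x_n + h/2, w_n + (h/2)·k2); k4 = f(x_n + h, w_n + h·k3); w_{n+1} = w_n + (h/6)·(k1 + 2k2 + 2k3 + k4).
x=1.000000, w=0.240000:
  k1 = f(1.000000, 0.240000) = -1.660800
  k2 = f(1.185000, -0.067248) = -1.996180
  k3 = f(1.185000, -0.129293) = -2.001143
  k4 = f(1.370000, -0.500423) = -2.341634
  w ← 0.240000 + (0.37/6)·(k1 + 2k2 + 2k3 + k4) = -0.499820
x=1.370000, w=-0.499820:
  k1 = f(1.370000, -0.499820) = -2.341586
  k2 = f(1.555000, -0.933013) = -2.687041
  k3 = f(1.555000, -0.996923) = -2.692154
  k4 = f(1.740000, -1.495917) = -3.042873
  w ← -0.499820 + (0.37/6)·(k1 + 2k2 + 2k3 + k4) = -1.495296
w(1.74) ≈ -1.4953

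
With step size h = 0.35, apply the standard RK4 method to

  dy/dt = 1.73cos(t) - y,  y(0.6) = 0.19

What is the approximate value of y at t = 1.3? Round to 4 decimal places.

RK4: k1 = f(t_n, y_n); k2 = f(t_n + h/2, y_n + (h/2)·k1); k3 = f(t_n + h/2, y_n + (h/2)·k2); k4 = f(t_n + h, y_n + h·k3); y_{n+1} = y_n + (h/6)·(k1 + 2k2 + 2k3 + k4).
t=0.600000, y=0.190000:
  k1 = f(0.600000, 0.190000) = 1.237831
  k2 = f(0.775000, 0.406620) = 0.829328
  k3 = f(0.775000, 0.335132) = 0.900816
  k4 = f(0.950000, 0.505286) = 0.501026
  y ← 0.190000 + (0.35/6)·(k1 + 2k2 + 2k3 + k4) = 0.493283
t=0.950000, y=0.493283:
  k1 = f(0.950000, 0.493283) = 0.513028
  k2 = f(1.125000, 0.583063) = 0.162872
  k3 = f(1.125000, 0.521786) = 0.224149
  k4 = f(1.300000, 0.571736) = -0.108963
  y ← 0.493283 + (0.35/6)·(k1 + 2k2 + 2k3 + k4) = 0.562006
y(1.3) ≈ 0.5620

0.5620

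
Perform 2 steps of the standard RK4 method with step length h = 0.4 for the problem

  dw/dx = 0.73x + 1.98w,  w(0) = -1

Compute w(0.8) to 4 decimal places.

-4.4372

RK4: k1 = f(x_n, w_n); k2 = f(x_n + h/2, w_n + (h/2)·k1); k3 = f(x_n + h/2, w_n + (h/2)·k2); k4 = f(x_n + h, w_n + h·k3); w_{n+1} = w_n + (h/6)·(k1 + 2k2 + 2k3 + k4).
x=0.000000, w=-1.000000:
  k1 = f(0.000000, -1.000000) = -1.980000
  k2 = f(0.200000, -1.396000) = -2.618080
  k3 = f(0.200000, -1.523616) = -2.870760
  k4 = f(0.400000, -2.148304) = -3.961642
  w ← -1.000000 + (0.4/6)·(k1 + 2k2 + 2k3 + k4) = -2.127955
x=0.400000, w=-2.127955:
  k1 = f(0.400000, -2.127955) = -3.921350
  k2 = f(0.600000, -2.912225) = -5.328205
  k3 = f(0.600000, -3.193596) = -5.885320
  k4 = f(0.800000, -4.482083) = -8.290524
  w ← -2.127955 + (0.4/6)·(k1 + 2k2 + 2k3 + k4) = -4.437216
w(0.8) ≈ -4.4372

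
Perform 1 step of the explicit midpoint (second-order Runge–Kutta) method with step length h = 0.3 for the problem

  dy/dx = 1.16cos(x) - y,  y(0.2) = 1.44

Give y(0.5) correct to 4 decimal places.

1.3485

Midpoint: k1 = f(x_n, y_n); k2 = f(x_n + h/2, y_n + (h/2)·k1); y_{n+1} = y_n + h·k2.
x=0.200000, y=1.440000:
  k1 = f(0.200000, 1.440000) = -0.303123
  k2 = f(0.350000, 1.394532) = -0.304859
  y ← 1.440000 + 0.3·(-0.304859) = 1.348542
y(0.5) ≈ 1.3485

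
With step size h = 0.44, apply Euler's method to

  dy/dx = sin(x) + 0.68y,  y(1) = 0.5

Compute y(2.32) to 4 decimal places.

Euler: y_{n+1} = y_n + h·f(x_n, y_n).
x=1.000000, y=0.500000: f=1.181471 → y ← 0.500000 + 0.44·1.181471 = 1.019847
x=1.440000, y=1.019847: f=1.684954 → y ← 1.019847 + 0.44·1.684954 = 1.761227
x=1.880000, y=1.761227: f=2.150211 → y ← 1.761227 + 0.44·2.150211 = 2.707320
y(2.32) ≈ 2.7073

2.7073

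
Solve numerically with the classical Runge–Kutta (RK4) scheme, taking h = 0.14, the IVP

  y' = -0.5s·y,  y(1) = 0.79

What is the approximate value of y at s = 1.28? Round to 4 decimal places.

RK4: k1 = f(s_n, y_n); k2 = f(s_n + h/2, y_n + (h/2)·k1); k3 = f(s_n + h/2, y_n + (h/2)·k2); k4 = f(s_n + h, y_n + h·k3); y_{n+1} = y_n + (h/6)·(k1 + 2k2 + 2k3 + k4).
s=1.000000, y=0.790000:
  k1 = f(1.000000, 0.790000) = -0.395000
  k2 = f(1.070000, 0.762350) = -0.407857
  k3 = f(1.070000, 0.761450) = -0.407376
  k4 = f(1.140000, 0.732967) = -0.417791
  y ← 0.790000 + (0.14/6)·(k1 + 2k2 + 2k3 + k4) = 0.732991
s=1.140000, y=0.732991:
  k1 = f(1.140000, 0.732991) = -0.417805
  k2 = f(1.210000, 0.703744) = -0.425765
  k3 = f(1.210000, 0.703187) = -0.425428
  k4 = f(1.280000, 0.673431) = -0.430996
  y ← 0.732991 + (0.14/6)·(k1 + 2k2 + 2k3 + k4) = 0.673463
y(1.28) ≈ 0.6735

0.6735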